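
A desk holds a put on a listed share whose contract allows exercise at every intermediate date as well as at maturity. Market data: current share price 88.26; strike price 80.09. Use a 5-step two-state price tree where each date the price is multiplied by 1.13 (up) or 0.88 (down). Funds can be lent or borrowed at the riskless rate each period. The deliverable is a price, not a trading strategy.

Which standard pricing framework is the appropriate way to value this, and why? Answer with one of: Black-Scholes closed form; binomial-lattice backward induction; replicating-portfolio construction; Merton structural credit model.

Key observation: the put (strike 80.09 on spot 88.26) is American-style on a 5-step discrete price model, so the early-exercise decision at every node requires stepwise backward valuation — a closed form cannot price the exercise right.

framework: binomial-lattice backward induction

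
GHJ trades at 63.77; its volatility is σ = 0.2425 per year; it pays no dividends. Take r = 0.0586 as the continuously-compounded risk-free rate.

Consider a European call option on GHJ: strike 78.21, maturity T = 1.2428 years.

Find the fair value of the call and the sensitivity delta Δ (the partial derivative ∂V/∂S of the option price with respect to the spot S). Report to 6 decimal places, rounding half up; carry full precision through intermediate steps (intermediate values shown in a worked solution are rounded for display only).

price = 3.706420
Δ = 0.362996

σ√T = 0.2425·√1.2428 = 0.270341
d₁ = (ln(S/K) + (r+σ²/2)T) / (σ√T) = (ln(63.77/78.21) + (0.0586+0.2425²/2)·1.2428) / 0.270341 = (-0.204115 + 0.109370) / 0.270341 = -0.350462
d₂ = d₁ − σ√T = -0.350462 − 0.270341 = -0.620803
e^{−rT} = 0.929761
N(d₁) = 0.362996,  N(d₂) = 0.267364
Call price V = S·N(d₁) − K·e^{−rT}·N(d₂) = 23.148253 − 19.441832 = 3.706420
Δ = N(d₁) = 0.362996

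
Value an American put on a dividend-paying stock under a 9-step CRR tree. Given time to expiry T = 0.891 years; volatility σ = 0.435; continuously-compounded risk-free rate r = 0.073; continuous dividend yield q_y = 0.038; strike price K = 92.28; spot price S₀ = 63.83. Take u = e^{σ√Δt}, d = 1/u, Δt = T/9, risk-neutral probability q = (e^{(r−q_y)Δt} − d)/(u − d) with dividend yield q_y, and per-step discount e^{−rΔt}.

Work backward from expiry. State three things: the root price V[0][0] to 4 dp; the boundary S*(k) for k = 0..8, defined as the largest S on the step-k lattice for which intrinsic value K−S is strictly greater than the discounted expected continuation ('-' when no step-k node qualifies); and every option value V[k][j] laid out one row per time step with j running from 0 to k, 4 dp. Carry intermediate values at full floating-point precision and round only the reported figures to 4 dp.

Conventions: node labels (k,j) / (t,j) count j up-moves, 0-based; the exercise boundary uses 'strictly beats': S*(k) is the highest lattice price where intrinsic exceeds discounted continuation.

Δt=0.09900  u=1.14668  d=0.87208  q=0.47848  discount=0.99280
step 9 (expiry): payoffs max(K−S,0) = 73.6570 67.7931 60.0829 49.9450 36.6149 19.0875 0.0000 0.0000 0.0000 0.0000
step 8: (k=8,j=0): S=21.3546, K−S=70.9254, hold=70.3411 ⇒ V=70.9254 exercise | (k=8,j=1): S=28.0786, K−S=64.2014, hold=63.6424 ⇒ V=64.2014 exercise | (k=8,j=2): S=36.9197, K−S=55.3603, hold=54.8344 ⇒ V=55.3603 exercise | (k=8,j=3): S=48.5447, K−S=43.7353, hold=43.2531 ⇒ V=43.7353 exercise | (k=8,j=4): S=63.8300, K−S=28.4500, hold=28.0252 ⇒ V=28.4500 exercise | (k=8,j=5): S=83.9283, K−S=8.3517, hold=9.8829 ⇒ V=9.8829 continue | (k=8,j=6): S=110.3549, K−S=0.0000, hold=0.0000 ⇒ V=0.0000 continue | (k=8,j=7): S=145.1025, K−S=0.0000, hold=0.0000 ⇒ V=0.0000 continue | (k=8,j=8): S=190.7912, K−S=0.0000, hold=0.0000 ⇒ V=0.0000 continue  boundary S*=63.8300
step 7: (k=7,j=0): S=24.4869, K−S=67.7931, hold=67.2206 ⇒ V=67.7931 exercise | (k=7,j=1): S=32.1971, K−S=60.0829, hold=59.5393 ⇒ V=60.0829 exercise | (k=7,j=2): S=42.3350, K−S=49.9450, hold=49.4394 ⇒ V=49.9450 exercise | (k=7,j=3): S=55.6651, K−S=36.6149, hold=36.1594 ⇒ V=36.6149 exercise | (k=7,j=4): S=73.1925, K−S=19.0875, hold=19.4252 ⇒ V=19.4252 continue | (k=7,j=5): S=96.2387, K−S=0.0000, hold=5.1171 ⇒ V=5.1171 continue | (k=7,j=6): S=126.5416, K−S=0.0000, hold=0.0000 ⇒ V=0.0000 continue | (k=7,j=7): S=166.3860, K−S=0.0000, hold=0.0000 ⇒ V=0.0000 continue  boundary S*=55.6651
step 6: (k=6,j=0): S=28.0786, K−S=64.2014, hold=63.6424 ⇒ V=64.2014 exercise | (k=6,j=1): S=36.9197, K−S=55.3603, hold=54.8344 ⇒ V=55.3603 exercise | (k=6,j=2): S=48.5447, K−S=43.7353, hold=43.2531 ⇒ V=43.7353 exercise | (k=6,j=3): S=63.8300, K−S=28.4500, hold=28.1856 ⇒ V=28.4500 exercise | (k=6,j=4): S=83.9283, K−S=8.3517, hold=12.4885 ⇒ V=12.4885 continue | (k=6,j=5): S=110.3549, K−S=0.0000, hold=2.6494 ⇒ V=2.6494 continue | (k=6,j=6): S=145.1025, K−S=0.0000, hold=0.0000 ⇒ V=0.0000 continue  boundary S*=63.8300
step 5: (k=5,j=0): S=32.1971, K−S=60.0829, hold=59.5393 ⇒ V=60.0829 exercise | (k=5,j=1): S=42.3350, K−S=49.9450, hold=49.4394 ⇒ V=49.9450 exercise | (k=5,j=2): S=55.6651, K−S=36.6149, hold=36.1594 ⇒ V=36.6149 exercise | (k=5,j=3): S=73.1925, K−S=19.0875, hold=20.6629 ⇒ V=20.6629 continue | (k=5,j=4): S=96.2387, K−S=0.0000, hold=7.7247 ⇒ V=7.7247 continue | (k=5,j=5): S=126.5416, K−S=0.0000, hold=1.3718 ⇒ V=1.3718 continue  boundary S*=55.6651
step 4: (k=4,j=0): S=36.9197, K−S=55.3603, hold=54.8344 ⇒ V=55.3603 exercise | (k=4,j=1): S=48.5447, K−S=43.7353, hold=43.2531 ⇒ V=43.7353 exercise | (k=4,j=2): S=63.8300, K−S=28.4500, hold=28.7735 ⇒ V=28.7735 continue | (k=4,j=3): S=83.9283, K−S=8.3517, hold=14.3681 ⇒ V=14.3681 continue | (k=4,j=4): S=110.3549, K−S=0.0000, hold=4.6513 ⇒ V=4.6513 continue  boundary S*=48.5447
step 3: (k=3,j=0): S=42.3350, K−S=49.9450, hold=49.4394 ⇒ V=49.9450 exercise | (k=3,j=1): S=55.6651, K−S=36.6149, hold=36.3131 ⇒ V=36.6149 exercise | (k=3,j=2): S=73.1925, K−S=19.0875, hold=21.7233 ⇒ V=21.7233 continue | (k=3,j=3): S=96.2387, K−S=0.0000, hold=9.6488 ⇒ V=9.6488 continue  boundary S*=55.6651
step 2: (k=2,j=0): S=48.5447, K−S=43.7353, hold=43.2531 ⇒ V=43.7353 exercise | (k=2,j=1): S=63.8300, K−S=28.4500, hold=29.2773 ⇒ V=29.2773 continue | (k=2,j=2): S=83.9283, K−S=8.3517, hold=15.8311 ⇒ V=15.8311 continue  boundary S*=48.5447
step 1: (k=1,j=0): S=55.6651, K−S=36.6149, hold=36.5524 ⇒ V=36.6149 exercise | (k=1,j=1): S=73.1925, K−S=19.0875, hold=22.6791 ⇒ V=22.6791 continue  boundary S*=55.6651
step 0: (k=0,j=0): S=63.8300, K−S=28.4500, hold=29.7313 ⇒ V=29.7313 continue  boundary S*=-

price = 29.7313
boundary = - 55.6651 48.5447 55.6651 48.5447 55.6651 63.8300 55.6651 63.8300
tree:
29.7313
36.6149 22.6791
43.7353 29.2773 15.8311
49.9450 36.6149 21.7233 9.6488
55.3603 43.7353 28.7735 14.3681 4.6513
60.0829 49.9450 36.6149 20.6629 7.7247 1.3718
64.2014 55.3603 43.7353 28.4500 12.4885 2.6494 0.0000
67.7931 60.0829 49.9450 36.6149 19.4252 5.1171 0.0000 0.0000
70.9254 64.2014 55.3603 43.7353 28.4500 9.8829 0.0000 0.0000 0.0000
73.6570 67.7931 60.0829 49.9450 36.6149 19.0875 0.0000 0.0000 0.0000 0.0000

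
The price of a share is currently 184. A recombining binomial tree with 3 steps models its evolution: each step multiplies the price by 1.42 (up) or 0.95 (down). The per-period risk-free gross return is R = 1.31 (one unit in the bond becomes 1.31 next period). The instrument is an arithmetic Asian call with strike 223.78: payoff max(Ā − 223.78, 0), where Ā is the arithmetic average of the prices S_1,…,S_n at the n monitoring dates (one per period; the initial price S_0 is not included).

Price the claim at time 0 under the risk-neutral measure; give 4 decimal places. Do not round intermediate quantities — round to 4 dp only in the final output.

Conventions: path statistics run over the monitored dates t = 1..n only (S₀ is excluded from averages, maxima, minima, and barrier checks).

Risk-neutral up-probability p* = (R−d)/(u−d) = (1.31−0.95)/(1.42−0.95) = 0.7660; the claim prices as the p*-weighted sum of path payoffs discounted by R^3.
Enumerate all 2^3 = 8 price paths (U = up ×1.42, D = down ×0.95); each path with k up-moves has probability p*^k·(1−p*)^(3−k).
DDD: Ā=166.2057, payoff=0.0000, prob=0.012820
UDD: Ā=248.4337, payoff=24.6537, prob=0.041956
DUD: Ā=219.6071, payoff=0.0000, prob=0.041956
UUD: Ā=328.2548, payoff=104.4748, prob=0.137311
DDU: Ā=192.2217, payoff=0.0000, prob=0.041956
UDU: Ā=287.3209, payoff=63.5409, prob=0.137311
DUU: Ā=258.4942, payoff=34.7142, prob=0.137311
UUU: Ā=386.3809, payoff=162.6009, prob=0.449380
Price = Σ prob·payoff / R^3 = 101.940951 / 2.248091 = 45.3456

price = 45.3456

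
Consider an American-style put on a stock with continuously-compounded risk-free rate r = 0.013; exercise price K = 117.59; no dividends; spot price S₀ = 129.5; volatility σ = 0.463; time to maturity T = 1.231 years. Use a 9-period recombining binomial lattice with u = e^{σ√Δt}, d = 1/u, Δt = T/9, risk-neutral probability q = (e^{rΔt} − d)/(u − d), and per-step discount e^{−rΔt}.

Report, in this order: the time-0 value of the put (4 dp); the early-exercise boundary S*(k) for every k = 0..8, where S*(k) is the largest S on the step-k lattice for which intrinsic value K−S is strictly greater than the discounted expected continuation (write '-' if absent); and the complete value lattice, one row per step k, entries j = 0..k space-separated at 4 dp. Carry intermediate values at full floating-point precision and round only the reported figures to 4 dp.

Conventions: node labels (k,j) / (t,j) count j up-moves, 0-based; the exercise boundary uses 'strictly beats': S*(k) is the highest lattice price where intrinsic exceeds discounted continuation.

price = 18.9829
boundary = - - - - - 55.0099 65.2840 77.4769 91.9471
tree:
18.9829
25.5796 11.3885
33.5724 16.3879 5.6213
42.7656 23.0162 8.7468 2.0102
52.6830 31.4030 13.3567 3.4222 0.3767
62.5801 41.3821 19.9250 5.7738 0.7021 0.0000
71.2373 52.3060 28.8443 9.6346 1.3085 0.0000 0.0000
78.5321 62.5801 40.1131 15.8575 2.4387 0.0000 0.0000 0.0000
84.6788 71.2373 52.3060 25.6429 4.5449 0.0000 0.0000 0.0000 0.0000
89.8582 78.5321 62.5801 40.1131 8.4701 0.0000 0.0000 0.0000 0.0000 0.0000

Δt=0.13678, u=1.18677, d=0.84262, q=0.46247, disc=e^(-rΔt)=0.99822
k=9 terminal: V=max(K-S,0) → 89.8582 78.5321 62.5801 40.1131 8.4701 0.0000 0.0000 0.0000 0.0000 0.0000
k=8: j=0 S=32.9112 intr=84.6788 cont=84.4699 V=84.6788[EX]; j=1 S=46.3527 intr=71.2373 cont=71.0284 V=71.2373[EX]; j=2 S=65.2840 intr=52.3060 cont=52.0971 V=52.3060[EX]; j=3 S=91.9471 intr=25.6429 cont=25.4340 V=25.6429[EX]; j=4 S=129.5000 intr=0.0000 cont=4.5449 V=4.5449[hold]; j=5 S=182.3901 intr=0.0000 cont=0.0000 V=0.0000[hold]; j=6 S=256.8815 intr=0.0000 cont=0.0000 V=0.0000[hold]; j=7 S=361.7965 intr=0.0000 cont=0.0000 V=0.0000[hold]; j=8 S=509.5607 intr=0.0000 cont=0.0000 V=0.0000[hold]  S*(8)=91.9471
k=7: j=0 S=39.0579 intr=78.5321 cont=78.3232 V=78.5321[EX]; j=1 S=55.0099 intr=62.5801 cont=62.3712 V=62.5801[EX]; j=2 S=77.4769 intr=40.1131 cont=39.9042 V=40.1131[EX]; j=3 S=109.1199 intr=8.4701 cont=15.8575 V=15.8575[hold]; j=4 S=153.6864 intr=0.0000 cont=2.4387 V=2.4387[hold]; j=5 S=216.4547 intr=0.0000 cont=0.0000 V=0.0000[hold]; j=6 S=304.8587 intr=0.0000 cont=0.0000 V=0.0000[hold]; j=7 S=429.3685 intr=0.0000 cont=0.0000 V=0.0000[hold]  S*(7)=77.4769
k=6: j=0 S=46.3527 intr=71.2373 cont=71.0284 V=71.2373[EX]; j=1 S=65.2840 intr=52.3060 cont=52.0971 V=52.3060[EX]; j=2 S=91.9471 intr=25.6429 cont=28.8443 V=28.8443[hold]; j=3 S=129.5000 intr=0.0000 cont=9.6346 V=9.6346[hold]; j=4 S=182.3901 intr=0.0000 cont=1.3085 V=1.3085[hold]; j=5 S=256.8815 intr=0.0000 cont=0.0000 V=0.0000[hold]; j=6 S=361.7965 intr=0.0000 cont=0.0000 V=0.0000[hold]  S*(6)=65.2840
k=5: j=0 S=55.0099 intr=62.5801 cont=62.3712 V=62.5801[EX]; j=1 S=77.4769 intr=40.1131 cont=41.3821 V=41.3821[hold]; j=2 S=109.1199 intr=8.4701 cont=19.9250 V=19.9250[hold]; j=3 S=153.6864 intr=0.0000 cont=5.7738 V=5.7738[hold]; j=4 S=216.4547 intr=0.0000 cont=0.7021 V=0.7021[hold]; j=5 S=304.8587 intr=0.0000 cont=0.0000 V=0.0000[hold]  S*(5)=55.0099
k=4: j=0 S=65.2840 intr=52.3060 cont=52.6830 V=52.6830[hold]; j=1 S=91.9471 intr=25.6429 cont=31.4030 V=31.4030[hold]; j=2 S=129.5000 intr=0.0000 cont=13.3567 V=13.3567[hold]; j=3 S=182.3901 intr=0.0000 cont=3.4222 V=3.4222[hold]; j=4 S=256.8815 intr=0.0000 cont=0.3767 V=0.3767[hold]  S*(4)=-
k=3: j=0 S=77.4769 intr=40.1131 cont=42.7656 V=42.7656[hold]; j=1 S=109.1199 intr=8.4701 cont=23.0162 V=23.0162[hold]; j=2 S=153.6864 intr=0.0000 cont=8.7468 V=8.7468[hold]; j=3 S=216.4547 intr=0.0000 cont=2.0102 V=2.0102[hold]  S*(3)=-
k=2: j=0 S=91.9471 intr=25.6429 cont=33.5724 V=33.5724[hold]; j=1 S=129.5000 intr=0.0000 cont=16.3879 V=16.3879[hold]; j=2 S=182.3901 intr=0.0000 cont=5.6213 V=5.6213[hold]  S*(2)=-
k=1: j=0 S=109.1199 intr=8.4701 cont=25.5796 V=25.5796[hold]; j=1 S=153.6864 intr=0.0000 cont=11.3885 V=11.3885[hold]  S*(1)=-
k=0: j=0 S=129.5000 intr=0.0000 cont=18.9829 V=18.9829[hold]  S*(0)=-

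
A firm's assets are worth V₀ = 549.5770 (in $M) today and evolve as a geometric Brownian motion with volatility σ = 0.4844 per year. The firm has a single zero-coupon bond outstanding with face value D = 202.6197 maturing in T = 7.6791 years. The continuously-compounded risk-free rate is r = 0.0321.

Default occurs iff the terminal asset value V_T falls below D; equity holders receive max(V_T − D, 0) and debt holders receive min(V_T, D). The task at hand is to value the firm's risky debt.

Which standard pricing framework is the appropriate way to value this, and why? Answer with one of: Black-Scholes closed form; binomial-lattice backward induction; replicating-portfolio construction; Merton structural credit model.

framework: Merton structural credit model

Key observation: assets follow a GBM and default happens iff V_T < 202.6197; valuing claims on that split (equity as a call, risky debt as the residual) is the structural model's definition.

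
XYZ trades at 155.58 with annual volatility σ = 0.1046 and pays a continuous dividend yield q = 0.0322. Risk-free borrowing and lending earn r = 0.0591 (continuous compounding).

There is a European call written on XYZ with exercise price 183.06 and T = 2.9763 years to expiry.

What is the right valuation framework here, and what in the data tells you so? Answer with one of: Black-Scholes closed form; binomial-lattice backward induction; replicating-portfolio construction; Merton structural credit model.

framework: Black-Scholes closed form

Key observation: the instrument is a plain European call (strike 183.06) on a lognormal asset; the exact continuous-time formula applies directly.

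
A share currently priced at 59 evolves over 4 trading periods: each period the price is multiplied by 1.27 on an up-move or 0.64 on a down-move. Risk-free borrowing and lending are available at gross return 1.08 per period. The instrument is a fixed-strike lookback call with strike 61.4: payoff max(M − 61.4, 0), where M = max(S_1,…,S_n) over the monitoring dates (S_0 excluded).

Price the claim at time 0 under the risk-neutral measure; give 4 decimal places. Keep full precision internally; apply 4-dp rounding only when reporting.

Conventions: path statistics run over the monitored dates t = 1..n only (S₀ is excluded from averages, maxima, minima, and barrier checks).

No-arbitrage gives p* = (R−d)/(u−d) = 0.6984: enumerate every path, weight its payoff by its p*-probability, and discount by R^4.
Enumerate all 2^4 = 16 price paths (U = up ×1.27, D = down ×0.64); each path with k up-moves has probability p*^k·(1−p*)^(4−k).
DDDD: M=37.7600, payoff=0.0000, prob=0.008273
UDDD: M=74.9300, payoff=13.5300, prob=0.019158
DUDD: M=47.9552, payoff=0.0000, prob=0.019158
UUDD: M=95.1611, payoff=33.7611, prob=0.044366
DDUD: M=37.7600, payoff=0.0000, prob=0.019158
UDUD: M=74.9300, payoff=13.5300, prob=0.044366
DUUD: M=60.9031, payoff=0.0000, prob=0.044366
UUUD: M=120.8546, payoff=59.4546, prob=0.102742
DDDU: M=37.7600, payoff=0.0000, prob=0.019158
UDDU: M=74.9300, payoff=13.5300, prob=0.044366
DUDU: M=47.9552, payoff=0.0000, prob=0.044366
UUDU: M=95.1611, payoff=33.7611, prob=0.102742
DDUU: M=38.9780, payoff=0.0000, prob=0.044366
UDUU: M=77.3469, payoff=15.9469, prob=0.102742
DUUU: M=77.3469, payoff=15.9469, prob=0.102742
UUUU: M=153.4853, payoff=92.0853, prob=0.237930
Price = Σ prob·payoff / R^4 = 37.721478 / 1.360489 = 27.7264

price = 27.7264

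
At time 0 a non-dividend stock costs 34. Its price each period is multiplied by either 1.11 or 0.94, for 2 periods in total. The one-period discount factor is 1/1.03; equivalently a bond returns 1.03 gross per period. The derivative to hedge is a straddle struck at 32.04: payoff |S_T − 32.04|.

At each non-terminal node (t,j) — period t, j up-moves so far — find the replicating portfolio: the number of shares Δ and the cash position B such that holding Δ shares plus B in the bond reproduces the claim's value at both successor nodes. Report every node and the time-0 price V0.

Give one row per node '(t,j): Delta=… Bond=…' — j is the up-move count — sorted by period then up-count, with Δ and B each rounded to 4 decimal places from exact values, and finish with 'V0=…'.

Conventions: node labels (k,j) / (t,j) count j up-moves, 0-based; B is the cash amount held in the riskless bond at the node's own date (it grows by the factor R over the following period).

(0,0): Delta=0.6842 Bond=-18.6296
(1,0): Delta=0.2647 Bond=-5.7803
(1,1): Delta=1.0000 Bond=-31.1068
V0=4.6332

The replicating-portfolio and risk-neutral prices coincide; use p* = (1.03−0.94)/(1.11−0.94) = 0.5294 for the latter.
Terminal payoffs: V(2,0)=1.9976, V(2,1)=3.4356, V(2,2)=9.8514
  t=1,j=0: stock 31.9600 → up 35.4756 (V=3.4356), down 30.0424 (V=1.9976). Price 2.6785; hedge Δ=0.2647, bond B=-5.7803.
  t=1,j=1: stock 37.7400 → up 41.8914 (V=9.8514), down 35.4756 (V=3.4356). Price 6.6332; hedge Δ=1.0000, bond B=-31.1068.
  t=0,j=0: stock 34.0000 → up 37.7400 (V=6.6332), down 31.9600 (V=2.6785). Price 4.6332; hedge Δ=0.6842, bond B=-18.6296.
As a check, the time-0 holding Δ(0,0)·S0 + B(0,0) comes to 4.6332 — exactly V0.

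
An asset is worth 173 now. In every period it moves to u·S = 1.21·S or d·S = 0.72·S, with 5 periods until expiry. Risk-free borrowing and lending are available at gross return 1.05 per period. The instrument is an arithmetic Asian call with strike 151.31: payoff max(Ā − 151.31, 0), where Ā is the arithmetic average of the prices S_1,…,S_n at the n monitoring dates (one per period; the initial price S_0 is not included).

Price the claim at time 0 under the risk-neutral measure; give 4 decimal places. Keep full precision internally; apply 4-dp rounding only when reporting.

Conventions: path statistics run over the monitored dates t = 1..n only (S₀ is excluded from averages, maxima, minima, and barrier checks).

Risk-neutral up-probability p* = (R−d)/(u−d) = (1.05−0.72)/(1.21−0.72) = 0.6735; the claim prices as the p*-weighted sum of path payoffs discounted by R^5.
Enumerate all 2^5 = 32 price paths (U = up ×1.21, D = down ×0.72); each path with k up-moves has probability p*^k·(1−p*)^(5−k).
DDDDD: Ā=71.7562, payoff=0.0000, prob=0.003712
UDDDD: Ā=120.5903, payoff=0.0000, prob=0.007656
DUDDD: Ā=103.6363, payoff=0.0000, prob=0.007656
UUDDD: Ā=174.1665, payoff=22.8565, prob=0.015791
DDUDD: Ā=91.4294, payoff=0.0000, prob=0.007656
UDUDD: Ā=153.6522, payoff=2.3422, prob=0.015791
DUUDD: Ā=136.6982, payoff=0.0000, prob=0.015791
UUUDD: Ā=229.7289, payoff=78.4189, prob=0.032569
DDDUD: Ā=82.6404, payoff=0.0000, prob=0.007656
UDDUD: Ā=138.8818, payoff=0.0000, prob=0.015791
DUDUD: Ā=121.9278, payoff=0.0000, prob=0.015791
UUDUD: Ā=204.9065, payoff=53.5965, prob=0.032569
DDUUD: Ā=109.7210, payoff=0.0000, prob=0.015791
UDUUD: Ā=184.3922, payoff=33.0822, prob=0.032569
DUUUD: Ā=167.4382, payoff=16.1282, prob=0.032569
UUUUD: Ā=281.3891, payoff=130.0791, prob=0.067173
DDDDU: Ā=76.3124, payoff=0.0000, prob=0.007656
UDDDU: Ā=128.2472, payoff=0.0000, prob=0.015791
DUDDU: Ā=111.2932, payoff=0.0000, prob=0.015791
UUDDU: Ā=187.0344, payoff=35.7244, prob=0.032569
DDUDU: Ā=99.0863, payoff=0.0000, prob=0.015791
UDUDU: Ā=166.5201, payoff=15.2101, prob=0.032569
DUUDU: Ā=149.5661, payoff=0.0000, prob=0.032569
UUUDU: Ā=251.3541, payoff=100.0441, prob=0.067173
DDDUU: Ā=90.2974, payoff=0.0000, prob=0.015791
UDDUU: Ā=151.7497, payoff=0.4397, prob=0.032569
DUDUU: Ā=134.7957, payoff=0.0000, prob=0.032569
UUDUU: Ā=226.5317, payoff=75.2217, prob=0.067173
DDUUU: Ā=122.5889, payoff=0.0000, prob=0.032569
UDUUU: Ā=206.0174, payoff=54.7074, prob=0.067173
DUUUU: Ā=189.0634, payoff=37.7534, prob=0.067173
UUUUU: Ā=317.7315, payoff=166.4215, prob=0.138545
Price = Σ prob·payoff / R^5 = 57.752032 / 1.276282 = 45.2502

price = 45.2502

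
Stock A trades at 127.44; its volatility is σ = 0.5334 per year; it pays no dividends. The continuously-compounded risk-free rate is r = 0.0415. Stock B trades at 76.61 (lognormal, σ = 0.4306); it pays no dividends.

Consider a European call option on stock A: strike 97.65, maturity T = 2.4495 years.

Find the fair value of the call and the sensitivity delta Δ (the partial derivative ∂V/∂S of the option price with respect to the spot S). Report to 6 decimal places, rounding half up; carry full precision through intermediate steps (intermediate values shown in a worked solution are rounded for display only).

price = 57.610933
Δ = 0.804586

σ√T = 0.5334·√2.4495 = 0.834818
d₁ = (ln(S/K) + (r+σ²/2)T) / (σ√T) = (ln(127.44/97.65) + (0.0415+0.5334²/2)·2.4495) / 0.834818 = (0.266256 + 0.450115) / 0.834818 = 0.858116
d₂ = d₁ − σ√T = 0.858116 − 0.834818 = 0.023298
e^{−rT} = 0.903342
N(d₁) = 0.804586,  N(d₂) = 0.509294
Call price V = S·N(d₁) − K·e^{−rT}·N(d₂) = 102.536419 − 44.925486 = 57.610933
Δ = N(d₁) = 0.804586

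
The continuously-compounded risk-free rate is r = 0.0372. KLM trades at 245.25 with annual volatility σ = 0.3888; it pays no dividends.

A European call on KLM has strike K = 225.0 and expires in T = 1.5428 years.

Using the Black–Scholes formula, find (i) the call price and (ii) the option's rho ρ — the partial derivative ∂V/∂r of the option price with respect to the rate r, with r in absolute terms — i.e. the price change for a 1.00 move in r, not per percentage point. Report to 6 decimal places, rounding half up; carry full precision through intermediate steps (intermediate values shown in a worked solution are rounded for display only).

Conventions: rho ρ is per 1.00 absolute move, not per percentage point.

σ√T = 0.3888·√1.5428 = 0.482927
d₁ = (ln(S/K) + (r+σ²/2)T) / (σ√T) = (ln(245.25/225.0) + (0.0372+0.3888²/2)·1.5428) / 0.482927 = (0.086178 + 0.174001) / 0.482927 = 0.538755
d₂ = d₁ − σ√T = 0.538755 − 0.482927 = 0.055828
e^{−rT} = 0.944224
N(d₁) = 0.704972,  N(d₂) = 0.522261
Call price V = S·N(d₁) − K·e^{−rT}·N(d₂) = 172.894356 − 110.954439 = 61.939918
ρ = K·T·e^{−rT}·N(d₂) = 171.180508

price = 61.939918
ρ = 171.180508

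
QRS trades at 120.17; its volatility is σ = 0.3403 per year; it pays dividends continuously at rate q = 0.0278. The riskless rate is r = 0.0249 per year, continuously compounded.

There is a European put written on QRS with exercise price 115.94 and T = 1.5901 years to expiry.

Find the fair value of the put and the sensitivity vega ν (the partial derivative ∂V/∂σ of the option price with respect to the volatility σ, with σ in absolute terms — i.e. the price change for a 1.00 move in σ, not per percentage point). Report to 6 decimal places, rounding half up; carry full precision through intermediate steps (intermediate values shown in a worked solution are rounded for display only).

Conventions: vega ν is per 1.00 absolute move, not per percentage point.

σ√T = 0.3403·√1.5901 = 0.429115
d₁ = (ln(S/K) + (r−q+σ²/2)T) / (σ√T) = (ln(120.17/115.94) + (0.0249−0.0278+0.3403²/2)·1.5901) / 0.429115 = (0.035835 + 0.087459) / 0.429115 = 0.287320
d₂ = d₁ − σ√T = 0.287320 − 0.429115 = -0.141796
e^{−rT} = 0.961180
e^{−qT} = 0.956758
N(−d₁) = 0.386934,  N(−d₂) = 0.556379
Put price V = K·e^{−rT}·N(−d₂) − S·e^{−qT}·N(−d₁) = 62.002477 − 44.487171 = 17.515306
φ(d₁) = (1/√(2π))·e^{−d₁²/2} = 0.382811
ν = S·e^{−qT}·φ(d₁)·√T = 55.500178

price = 17.515306
ν = 55.500178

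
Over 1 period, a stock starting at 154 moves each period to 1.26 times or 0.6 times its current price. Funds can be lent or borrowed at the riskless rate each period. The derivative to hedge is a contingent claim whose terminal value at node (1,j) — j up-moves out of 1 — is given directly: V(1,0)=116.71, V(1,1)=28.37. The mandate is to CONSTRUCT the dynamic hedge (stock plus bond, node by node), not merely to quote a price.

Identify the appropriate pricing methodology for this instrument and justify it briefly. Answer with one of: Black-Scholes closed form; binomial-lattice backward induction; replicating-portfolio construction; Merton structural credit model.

Key observation: the mandate to exhibit the hedge at every date and state singles out the replicating-portfolio construction on the 1-period tree with factors 1.26 and 0.6 from 154.

framework: replicating-portfolio construction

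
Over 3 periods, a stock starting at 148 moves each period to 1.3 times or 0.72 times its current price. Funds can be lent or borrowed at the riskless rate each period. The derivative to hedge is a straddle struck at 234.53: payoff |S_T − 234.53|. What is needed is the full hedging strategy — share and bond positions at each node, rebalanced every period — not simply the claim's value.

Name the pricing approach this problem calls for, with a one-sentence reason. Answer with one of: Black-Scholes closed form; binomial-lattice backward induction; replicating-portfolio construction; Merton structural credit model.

framework: replicating-portfolio construction

Key observation: the mandate to exhibit the hedge at every date and state singles out the replicating-portfolio construction on the 3-period tree with factors 1.3 and 0.72 from 148.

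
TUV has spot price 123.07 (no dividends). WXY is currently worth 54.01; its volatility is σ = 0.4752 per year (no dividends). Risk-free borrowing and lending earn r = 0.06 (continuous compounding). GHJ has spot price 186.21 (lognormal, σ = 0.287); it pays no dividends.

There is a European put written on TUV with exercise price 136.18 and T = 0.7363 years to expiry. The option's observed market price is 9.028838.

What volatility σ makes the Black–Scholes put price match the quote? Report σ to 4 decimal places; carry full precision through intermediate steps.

sigma = 0.1045

At σ = 0.1045 the Black–Scholes value reproduces the quote:
σ√T = 0.1045·√0.7363 = 0.089669
d₁ = (ln(S/K) + (r+σ²/2)T) / (σ√T) = (ln(123.07/136.18) + (0.06+0.1045²/2)·0.7363) / 0.089669 = (-0.101224 + 0.048198) / 0.089669 = -0.591350
d₂ = d₁ − σ√T = -0.591350 − 0.089669 = -0.681020
e^{−rT} = 0.956784
N(−d₁) = 0.722857,  N(−d₂) = 0.752070
V = K·e^{−rT}·N(−d₂) − S·N(−d₁) = 97.990863 − 88.962025 = 9.028838 (the quoted price), and the Black–Scholes price is strictly increasing in σ, so σ is unique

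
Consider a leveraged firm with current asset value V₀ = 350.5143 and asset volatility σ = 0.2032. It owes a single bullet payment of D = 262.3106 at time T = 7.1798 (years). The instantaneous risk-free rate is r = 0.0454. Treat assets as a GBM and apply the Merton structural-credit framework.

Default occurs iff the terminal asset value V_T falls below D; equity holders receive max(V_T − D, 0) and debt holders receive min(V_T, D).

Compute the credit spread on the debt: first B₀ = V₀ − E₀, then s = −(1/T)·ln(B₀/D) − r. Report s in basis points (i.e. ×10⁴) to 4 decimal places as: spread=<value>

Equity is a call on the firm's assets struck at D = 262.3106:
d₁ = [ln(V₀/D) + (r + σ²/2)T] / (σ√T)
   = [ln(350.5143/262.3106) + (0.0454 + 0.5·0.2032²)·7.1798] / (0.2032·√7.1798)
   = [0.289872 + 0.474191] / 0.544477 = 1.403296
d₂ = d₁ − σ√T = 1.403296 − 0.544477 = 0.858819
N(d₁) = 0.919736,  N(d₂) = 0.804780,  e^(−rT) = 0.721832
E₀ = V₀·N(d₁) − D·e^(−rT)·N(d₂)
   = 350.5143·0.919736 − 262.3106·0.721832·0.804780 = 170.000172
B₀ = V₀ − E₀ = 350.5143 − 170.000172 = 180.514128
spread = −(1/T)·ln(B₀/D) − r = −(1/7.1798)·ln(180.514128/262.3106) − 0.0454 = 0.00665162
in basis points: 0.00665162 × 10⁴ = 66.5162 bp

spread=66.5162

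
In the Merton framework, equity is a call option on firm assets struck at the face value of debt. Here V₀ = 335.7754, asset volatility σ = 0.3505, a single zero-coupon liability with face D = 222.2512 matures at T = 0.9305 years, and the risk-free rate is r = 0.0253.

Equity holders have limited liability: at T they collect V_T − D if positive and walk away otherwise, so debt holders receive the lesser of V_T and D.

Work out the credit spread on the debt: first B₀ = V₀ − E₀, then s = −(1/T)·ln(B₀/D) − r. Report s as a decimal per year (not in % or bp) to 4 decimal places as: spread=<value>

Work the structural quantities from V₀ = 335.7754 against face 222.2512:
d₁ = [ln(V₀/D) + (r + σ²/2)T] / (σ√T)
   = [ln(335.7754/222.2512) + (0.0253 + 0.5·0.3505²)·0.9305] / (0.3505·√0.9305)
   = [0.412634 + 0.080698] / 0.338101 = 1.459127
d₂ = d₁ − σ√T = 1.459127 − 0.338101 = 1.121026
N(d₁) = 0.927735,  N(d₂) = 0.868862,  e^(−rT) = 0.976733
E₀ = V₀·N(d₁) − D·e^(−rT)·N(d₂)
   = 335.7754·0.927735 − 222.2512·0.976733·0.868862 = 122.897952
B₀ = V₀ − E₀ = 335.7754 − 122.897952 = 212.877448
spread = −(1/T)·ln(B₀/D) − r = −(1/0.9305)·ln(212.877448/222.2512) − 0.0253 = 0.02101019

spread=0.0210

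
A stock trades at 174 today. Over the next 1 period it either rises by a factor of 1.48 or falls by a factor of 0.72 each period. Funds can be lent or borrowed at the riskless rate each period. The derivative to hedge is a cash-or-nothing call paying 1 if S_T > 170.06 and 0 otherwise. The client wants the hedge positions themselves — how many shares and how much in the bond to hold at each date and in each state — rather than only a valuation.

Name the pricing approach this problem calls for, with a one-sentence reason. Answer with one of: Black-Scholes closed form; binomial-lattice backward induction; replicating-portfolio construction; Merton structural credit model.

framework: replicating-portfolio construction

Key observation: the deliverable is the dynamic trading strategy on the 1-step tree (spot 174, moves 1.48 and 0.72), so the valuation must go through the node-by-node replicating-portfolio solve.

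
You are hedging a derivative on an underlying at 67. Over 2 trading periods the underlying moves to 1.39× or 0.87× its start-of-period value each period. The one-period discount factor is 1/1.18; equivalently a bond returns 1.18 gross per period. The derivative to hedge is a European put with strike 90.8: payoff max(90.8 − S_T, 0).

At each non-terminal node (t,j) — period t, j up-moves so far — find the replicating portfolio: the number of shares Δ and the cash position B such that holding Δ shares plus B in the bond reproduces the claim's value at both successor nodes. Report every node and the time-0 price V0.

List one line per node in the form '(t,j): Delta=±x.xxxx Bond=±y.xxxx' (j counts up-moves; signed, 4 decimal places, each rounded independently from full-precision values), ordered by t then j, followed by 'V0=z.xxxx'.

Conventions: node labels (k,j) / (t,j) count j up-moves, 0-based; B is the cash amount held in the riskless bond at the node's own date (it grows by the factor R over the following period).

Arbitrage-free pricing uses the up-move probability p* = (R−d)/(u−d) = 0.5962, discounting each step at R = 1.18.
Expiry values: V(2,0)=40.0877, V(2,1)=9.7769, V(2,2)=0.0000
Node (1,0) S=58.2900: V=(p*·9.7769+(1−p*)·40.0877)/1.18=18.6592; Δ=(9.7769−40.0877)/(81.0231−50.7123)=-1.0000; B=V−Δ·S=76.9492
Node (1,1) S=93.1300: V=(p*·0.0000+(1−p*)·9.7769)/1.18=3.3461; Δ=(0.0000−9.7769)/(129.4507−81.0231)=-0.2019; B=V−Δ·S=22.1478
Node (0,0) S=67.0000: V=(p*·3.3461+(1−p*)·18.6592)/1.18=8.0764; Δ=(3.3461−18.6592)/(93.1300−58.2900)=-0.4395; B=V−Δ·S=37.5247
Check: Δ(0,0)·S0 + B(0,0) = 8.0764 = V0.

(0,0): Delta=-0.4395 Bond=37.5247
(1,0): Delta=-1.0000 Bond=76.9492
(1,1): Delta=-0.2019 Bond=22.1478
V0=8.0764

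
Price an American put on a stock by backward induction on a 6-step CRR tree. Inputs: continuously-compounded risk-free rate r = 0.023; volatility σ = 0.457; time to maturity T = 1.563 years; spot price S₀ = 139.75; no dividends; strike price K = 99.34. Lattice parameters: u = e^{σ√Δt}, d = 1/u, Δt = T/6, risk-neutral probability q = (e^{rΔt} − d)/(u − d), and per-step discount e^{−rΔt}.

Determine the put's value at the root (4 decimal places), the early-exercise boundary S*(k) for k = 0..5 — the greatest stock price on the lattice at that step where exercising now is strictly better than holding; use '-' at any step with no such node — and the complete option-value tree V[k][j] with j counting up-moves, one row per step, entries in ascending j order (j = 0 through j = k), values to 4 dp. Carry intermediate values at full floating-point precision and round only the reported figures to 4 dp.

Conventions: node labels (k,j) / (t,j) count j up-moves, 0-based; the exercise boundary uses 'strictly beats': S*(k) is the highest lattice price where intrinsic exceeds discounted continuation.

Δt=0.26050  u=1.26270  d=0.79196  q=0.45472  discount=0.99403
step 6 (expiry): payoffs max(K−S,0) = 64.8607 44.3661 11.6895 0.0000 0.0000 0.0000 0.0000
step 5: (k=5,j=0): S=43.5369, K−S=55.8031, hold=55.2097 ⇒ V=55.8031 exercise | (k=5,j=1): S=69.4153, K−S=29.9247, hold=29.3313 ⇒ V=29.9247 exercise | (k=5,j=2): S=110.6759, K−S=0.0000, hold=6.3360 ⇒ V=6.3360 continue | (k=5,j=3): S=176.4618, K−S=0.0000, hold=0.0000 ⇒ V=0.0000 continue | (k=5,j=4): S=281.3509, K−S=0.0000, hold=0.0000 ⇒ V=0.0000 continue | (k=5,j=5): S=448.5862, K−S=0.0000, hold=0.0000 ⇒ V=0.0000 continue  boundary S*=69.4153
step 4: (k=4,j=0): S=54.9739, K−S=44.3661, hold=43.7727 ⇒ V=44.3661 exercise | (k=4,j=1): S=87.6505, K−S=11.6895, hold=19.0838 ⇒ V=19.0838 continue | (k=4,j=2): S=139.7500, K−S=0.0000, hold=3.4343 ⇒ V=3.4343 continue | (k=4,j=3): S=222.8176, K−S=0.0000, hold=0.0000 ⇒ V=0.0000 continue | (k=4,j=4): S=355.2606, K−S=0.0000, hold=0.0000 ⇒ V=0.0000 continue  boundary S*=54.9739
step 3: (k=3,j=0): S=69.4153, K−S=29.9247, hold=32.6735 ⇒ V=32.6735 continue | (k=3,j=1): S=110.6759, K−S=0.0000, hold=11.8962 ⇒ V=11.8962 continue | (k=3,j=2): S=176.4618, K−S=0.0000, hold=1.8615 ⇒ V=1.8615 continue | (k=3,j=3): S=281.3509, K−S=0.0000, hold=0.0000 ⇒ V=0.0000 continue  boundary S*=-
step 2: (k=2,j=0): S=87.6505, K−S=11.6895, hold=23.0870 ⇒ V=23.0870 continue | (k=2,j=1): S=139.7500, K−S=0.0000, hold=7.2895 ⇒ V=7.2895 continue | (k=2,j=2): S=222.8176, K−S=0.0000, hold=1.0090 ⇒ V=1.0090 continue  boundary S*=-
step 1: (k=1,j=0): S=110.6759, K−S=0.0000, hold=15.8086 ⇒ V=15.8086 continue | (k=1,j=1): S=176.4618, K−S=0.0000, hold=4.4071 ⇒ V=4.4071 continue  boundary S*=-
step 0: (k=0,j=0): S=139.7500, K−S=0.0000, hold=10.5607 ⇒ V=10.5607 continue  boundary S*=-

price = 10.5607
boundary = - - - - 54.9739 69.4153
tree:
10.5607
15.8086 4.4071
23.0870 7.2895 1.0090
32.6735 11.8962 1.8615 0.0000
44.3661 19.0838 3.4343 0.0000 0.0000
55.8031 29.9247 6.3360 0.0000 0.0000 0.0000
64.8607 44.3661 11.6895 0.0000 0.0000 0.0000 0.0000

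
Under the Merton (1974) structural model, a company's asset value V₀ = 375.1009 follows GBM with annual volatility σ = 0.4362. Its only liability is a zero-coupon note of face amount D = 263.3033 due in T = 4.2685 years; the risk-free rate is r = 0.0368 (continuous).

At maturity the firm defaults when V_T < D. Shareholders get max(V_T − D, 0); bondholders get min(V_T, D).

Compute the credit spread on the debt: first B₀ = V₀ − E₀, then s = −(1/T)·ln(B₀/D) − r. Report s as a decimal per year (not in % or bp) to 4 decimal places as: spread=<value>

Equity is a call on the firm's assets struck at D = 263.3033:
d₁ = [ln(V₀/D) + (r + σ²/2)T] / (σ√T)
   = [ln(375.1009/263.3033) + (0.0368 + 0.5·0.4362²)·4.2685] / (0.4362·√4.2685)
   = [0.353888 + 0.563165] / 0.901204 = 1.017587
d₂ = d₁ − σ√T = 1.017587 − 0.901204 = 0.116383
N(d₁) = 0.845563,  N(d₂) = 0.546325,  e^(−rT) = 0.854635
E₀ = V₀·N(d₁) − D·e^(−rT)·N(d₂)
   = 375.1009·0.845563 − 263.3033·0.854635·0.546325 = 194.232776
B₀ = V₀ − E₀ = 375.1009 − 194.232776 = 180.868124
spread = −(1/T)·ln(B₀/D) − r = −(1/4.2685)·ln(180.868124/263.3033) − 0.0368 = 0.05117902

spread=0.0512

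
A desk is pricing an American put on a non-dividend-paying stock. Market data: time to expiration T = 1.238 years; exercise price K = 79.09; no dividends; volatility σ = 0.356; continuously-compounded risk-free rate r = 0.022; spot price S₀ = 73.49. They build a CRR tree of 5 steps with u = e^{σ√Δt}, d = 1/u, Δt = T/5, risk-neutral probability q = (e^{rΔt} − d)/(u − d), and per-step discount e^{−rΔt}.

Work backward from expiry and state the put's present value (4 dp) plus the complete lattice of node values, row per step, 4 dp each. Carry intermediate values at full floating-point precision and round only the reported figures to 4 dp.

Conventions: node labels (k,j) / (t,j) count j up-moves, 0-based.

price = 14.2133
tree:
14.2133
20.2607 7.5905
27.6880 12.1591 2.5507
35.8953 18.7973 4.8495 0.0000
42.9075 27.5240 9.2203 0.0000 0.0000
48.7814 35.8953 17.5304 0.0000 0.0000 0.0000

params: Δt=0.24760 u=1.19380 d=0.83766 q=0.47117 e^(-rΔt)=0.99457
t_5 payoffs: 48.7814 35.8953 17.5304 0.0000 0.0000 0.0000
k=4: node(4,0) S=36.1825 payoff=42.9075 vs cont=42.4779 → 42.9075 [stop]  node(4,1) S=51.5660 payoff=27.5240 vs cont=27.0944 → 27.5240 [stop]  node(4,2) S=73.4900 payoff=5.6000 vs cont=9.2203 → 9.2203 [wait]  node(4,3) S=104.7353 payoff=0.0000 vs cont=0.0000 → 0.0000 [wait]  node(4,4) S=149.2650 payoff=0.0000 vs cont=0.0000 → 0.0000 [wait]
k=3: node(3,0) S=43.1947 payoff=35.8953 vs cont=35.4656 → 35.8953 [stop]  node(3,1) S=61.5596 payoff=17.5304 vs cont=18.7973 → 18.7973 [wait]  node(3,2) S=87.7325 payoff=0.0000 vs cont=4.8495 → 4.8495 [wait]  node(3,3) S=125.0333 payoff=0.0000 vs cont=0.0000 → 0.0000 [wait]
k=2: node(2,0) S=51.5660 payoff=27.5240 vs cont=27.6880 → 27.6880 [wait]  node(2,1) S=73.4900 payoff=5.6000 vs cont=12.1591 → 12.1591 [wait]  node(2,2) S=104.7353 payoff=0.0000 vs cont=2.5507 → 2.5507 [wait]
k=1: node(1,0) S=61.5596 payoff=17.5304 vs cont=20.2607 → 20.2607 [wait]  node(1,1) S=87.7325 payoff=0.0000 vs cont=7.5905 → 7.5905 [wait]
k=0: node(0,0) S=73.4900 payoff=5.6000 vs cont=14.2133 → 14.2133 [wait]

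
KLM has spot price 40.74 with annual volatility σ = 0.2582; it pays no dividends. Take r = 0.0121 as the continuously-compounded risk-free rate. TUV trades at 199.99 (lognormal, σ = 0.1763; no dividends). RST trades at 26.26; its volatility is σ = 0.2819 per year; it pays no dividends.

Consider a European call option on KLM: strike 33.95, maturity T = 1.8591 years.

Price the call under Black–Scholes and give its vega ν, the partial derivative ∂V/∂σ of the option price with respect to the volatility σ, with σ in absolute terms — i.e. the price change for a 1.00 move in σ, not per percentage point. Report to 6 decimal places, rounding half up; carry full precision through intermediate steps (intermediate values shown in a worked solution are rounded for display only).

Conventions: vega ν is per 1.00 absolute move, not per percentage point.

σ√T = 0.2582·√1.8591 = 0.352053
d₁ = (ln(S/K) + (r+σ²/2)T) / (σ√T) = (ln(40.74/33.95) + (0.0121+0.2582²/2)·1.8591) / 0.352053 = (0.182322 + 0.084466) / 0.352053 = 0.757805
d₂ = d₁ − σ√T = 0.757805 − 0.352053 = 0.405752
e^{−rT} = 0.977756
N(d₁) = 0.775716,  N(d₂) = 0.657538
Call price V = S·N(d₁) − K·e^{−rT}·N(d₂) = 31.602673 − 21.826842 = 9.775831
φ(d₁) = (1/√(2π))·e^{−d₁²/2} = 0.299371
ν = S·φ(d₁)·√T = 16.629597

price = 9.775831
ν = 16.629597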